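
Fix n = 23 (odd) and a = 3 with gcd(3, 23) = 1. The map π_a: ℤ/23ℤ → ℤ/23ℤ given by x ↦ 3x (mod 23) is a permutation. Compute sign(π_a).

+1

Start at x=3: 3 → 9 → 4 → 12 → 13 → 16 → 2 → … (one orbit).
3 cycles of lengths [11, 11, 1].
With 3 cycles on 23 points, sign = (−1)^{23−3} = +1.
The Jacobi symbol (3|23) = +1 (Zolotarev) agrees.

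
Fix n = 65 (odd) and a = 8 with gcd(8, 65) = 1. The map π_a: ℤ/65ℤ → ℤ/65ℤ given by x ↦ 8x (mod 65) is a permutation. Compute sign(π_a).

Start at x=57: 57 → 1 → 8 → 64 → 57 (one orbit).
π_8 has 17 disjoint cycles with lengths [4, 4, 4, 4, 4, 4, 4, 4, 4, 4, 4, 4, 4, 4, 4, 4, 1] on {0,…,64}.
n − c = 65 − 17 = 48; sign = (−1)^48 = +1.
Check: (8/65) = +1 by Zolotarev.

+1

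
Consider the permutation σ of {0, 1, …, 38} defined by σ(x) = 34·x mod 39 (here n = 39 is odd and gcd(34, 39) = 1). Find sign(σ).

Start at x=31: 31 → 1 → 34 → 25 → 31 (one orbit).
The orbit structure of x ↦ 34x mod 39: 12 orbits of sizes [4, 4, 4, 4, 4, 4, 4, 4, 4, 1, 1, 1].
39 − 12 = 27 transpositions; sign(π) = (−1)^27 = -1.
The Jacobi symbol (34|39) = -1 (Zolotarev) agrees.

-1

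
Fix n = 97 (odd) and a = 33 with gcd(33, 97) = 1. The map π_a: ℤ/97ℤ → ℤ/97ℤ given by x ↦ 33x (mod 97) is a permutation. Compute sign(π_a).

Orbit of 22 under x↦33x: [22, 47, 96, 64, 75, 50, 1]… (length divides ord_97(33)).
Decompose π into cycles: lengths [8, 8, 8, 8, 8, 8, 8, 8, 8, 8, 8, 8, 1] (13 cycles, including the fixed point 0).
With 13 cycles on 97 points, sign = (−1)^{97−13} = +1.
The Jacobi symbol (33|97) = +1 (Zolotarev) agrees.

+1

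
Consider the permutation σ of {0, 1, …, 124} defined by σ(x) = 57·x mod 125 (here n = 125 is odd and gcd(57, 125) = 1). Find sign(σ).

-1

Trace 1: π^k(1) = [1, 57, 124, 68] for k=0..3.
π_57 has 32 disjoint cycles with lengths [4, 4, 4, 4, 4, 4, 4, 4, 4, 4, 4, 4, 4, 4, 4, 4, 4, 4, 4, 4, 4, 4, 4, 4, 4, 4, 4, 4, 4, 4, 4, 1] on {0,…,124}.
125 − 32 = 93 transpositions; sign(π) = (−1)^93 = -1.
Zolotarev: (57|125) = -1, matching the cycle-count sign.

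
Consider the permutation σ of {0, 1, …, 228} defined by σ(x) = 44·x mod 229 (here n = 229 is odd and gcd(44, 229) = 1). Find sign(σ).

Start at x=44: 44 → 104 → 225 → 53 → 42 → 16 → 17 → … (one orbit).
13 cycles of lengths [19, 19, 19, 19, 19, 19, 19, 19, 19, 19, 19, 19, 1].
n − c = 229 − 13 = 216; sign = (−1)^216 = +1.

+1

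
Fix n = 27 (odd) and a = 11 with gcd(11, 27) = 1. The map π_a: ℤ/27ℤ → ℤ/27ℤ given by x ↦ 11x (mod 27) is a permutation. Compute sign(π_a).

Orbit of 22 under x↦11x: [22, 26, 16, 14, 19, 20, 4]… (length divides ord_27(11)).
4 cycles of lengths [18, 6, 2, 1].
Σ(ℓ_i−1) = 27−4 = 23; sign = (−1)^23 = -1.

-1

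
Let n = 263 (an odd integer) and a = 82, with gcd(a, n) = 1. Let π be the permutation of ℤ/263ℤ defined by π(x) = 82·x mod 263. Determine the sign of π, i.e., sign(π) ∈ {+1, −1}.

-1

Trace 114: π^k(114) = [114, 143, 154, 4, 65, 70, 217] for k=0..6.
2 cycles of lengths [262, 1].
n − c = 263 − 2 = 261; sign = (−1)^261 = -1.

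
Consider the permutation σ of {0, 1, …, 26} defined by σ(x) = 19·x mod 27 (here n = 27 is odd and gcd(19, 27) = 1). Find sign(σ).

Start at x=10: 10 → 1 → 19 → 10 (one orbit).
π_19 has 15 disjoint cycles with lengths [3, 3, 3, 3, 3, 3, 1, 1, 1, 1, 1, 1, 1, 1, 1] on {0,…,26}.
27 − 15 = 12 transpositions; sign(π) = (−1)^12 = +1.

+1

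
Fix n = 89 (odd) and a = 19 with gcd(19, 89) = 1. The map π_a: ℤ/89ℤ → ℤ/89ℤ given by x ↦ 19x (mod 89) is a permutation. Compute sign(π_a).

Start at x=49: 49 → 41 → 67 → 27 → 68 → 46 → 73 → … (one orbit).
Cycle lengths of π_19 on ℤ/89ℤ: [88, 1]; 2 cycles in total.
sign(π) = (−1)^{n − #cycles} = (−1)^{89−2} = (−1)^87 = -1.

-1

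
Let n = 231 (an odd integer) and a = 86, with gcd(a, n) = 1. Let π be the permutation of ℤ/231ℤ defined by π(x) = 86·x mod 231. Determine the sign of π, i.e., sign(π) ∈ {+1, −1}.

-1

Start at x=155: 155 → 163 → 158 → 190 → 170 → 67 → 218 → … (one orbit).
Decompose π into cycles: lengths [30, 30, 30, 30, 15, 15, 15, 15, 10, 10, 6, 6, 5, 5, 3, 3, 2, 1] (18 cycles, including the fixed point 0).
n − c = 231 − 18 = 213; sign = (−1)^213 = -1.
Zolotarev: (86|231) = -1, matching the cycle-count sign.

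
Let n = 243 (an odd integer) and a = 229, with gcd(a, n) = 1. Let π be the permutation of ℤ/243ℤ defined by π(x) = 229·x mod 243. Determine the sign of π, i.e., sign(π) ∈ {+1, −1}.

Start at x=154: 154 → 31 → 52 → 1 → 229 → 196 → 172 → … (one orbit).
π_229 has 11 disjoint cycles with lengths [81, 81, 27, 27, 9, 9, 3, 3, 1, 1, 1] on {0,…,242}.
11 cycles on 243: each ℓ→(−1)^(ℓ−1), product (−1)^232 = +1.

+1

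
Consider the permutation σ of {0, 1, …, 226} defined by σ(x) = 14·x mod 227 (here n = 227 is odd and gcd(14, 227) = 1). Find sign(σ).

-1

Orbit of 135 under x↦14x: [135, 74, 128, 203, 118, 63, 201]… (length divides ord_227(14)).
Cycle type of π: 226 + 1; total 2 cycles.
Σ(ℓ_i−1) = 227−2 = 225; sign = (−1)^225 = -1.
Zolotarev: (14|227) = -1, matching the cycle-count sign.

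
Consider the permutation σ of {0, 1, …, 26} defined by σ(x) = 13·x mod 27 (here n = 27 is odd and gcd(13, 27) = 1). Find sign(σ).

+1

Start at x=13: 13 → 7 → 10 → 22 → 16 → 19 → 4 → … (one orbit).
Decompose π into cycles: lengths [9, 9, 3, 3, 1, 1, 1] (7 cycles, including the fixed point 0).
n − c = 27 − 7 = 20; sign = (−1)^20 = +1.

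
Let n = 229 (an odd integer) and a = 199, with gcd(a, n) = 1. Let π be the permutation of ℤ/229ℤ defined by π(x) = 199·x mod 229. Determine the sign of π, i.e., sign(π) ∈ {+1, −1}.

-1

Trace 109: π^k(109) = [109, 165, 88, 108, 195, 104, 86] for k=0..6.
Cycle lengths of π_199 on ℤ/229ℤ: [76, 76, 76, 1]; 4 cycles in total.
With 4 cycles on 229 points, sign = (−1)^{229−4} = -1.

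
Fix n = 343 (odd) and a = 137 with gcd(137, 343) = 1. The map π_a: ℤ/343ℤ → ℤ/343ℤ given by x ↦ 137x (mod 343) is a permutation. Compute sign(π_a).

+1

Start at x=317: 317 → 211 → 95 → 324 → 141 → 109 → 184 → … (one orbit).
Cycle lengths of π_137 on ℤ/343ℤ: [147, 147, 21, 21, 3, 3, 1]; 7 cycles in total.
n − c = 343 − 7 = 336; sign = (−1)^336 = +1.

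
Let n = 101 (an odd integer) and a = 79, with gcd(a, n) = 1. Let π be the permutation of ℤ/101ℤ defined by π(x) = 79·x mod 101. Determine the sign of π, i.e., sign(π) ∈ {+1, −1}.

Start at x=71: 71 → 54 → 24 → 78 → 1 → 79 → 80 → … (one orbit).
Decompose π into cycles: lengths [25, 25, 25, 25, 1] (5 cycles, including the fixed point 0).
With 5 cycles on 101 points, sign = (−1)^{101−5} = +1.

+1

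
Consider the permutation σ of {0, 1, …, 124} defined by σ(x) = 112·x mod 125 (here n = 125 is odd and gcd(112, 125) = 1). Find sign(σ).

Start at x=37: 37 → 19 → 3 → 86 → 7 → 34 → 58 → … (one orbit).
4 cycles of lengths [100, 20, 4, 1].
sign(π) = (−1)^{n − #cycles} = (−1)^{125−4} = (−1)^121 = -1.
The Jacobi symbol (112|125) = -1 (Zolotarev) agrees.

-1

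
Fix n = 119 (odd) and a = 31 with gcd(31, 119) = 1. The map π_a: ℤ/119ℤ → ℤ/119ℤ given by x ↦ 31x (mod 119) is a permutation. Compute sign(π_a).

Trace 9: π^k(9) = [9, 41, 81, 12, 15, 108, 16] for k=0..6.
Cycle type of π: 48×2 + 16 + 6 + 1; total 5 cycles.
Σ(ℓ_i−1) = 119−5 = 114; sign = (−1)^114 = +1.
The Jacobi symbol (31|119) = +1 (Zolotarev) agrees.

+1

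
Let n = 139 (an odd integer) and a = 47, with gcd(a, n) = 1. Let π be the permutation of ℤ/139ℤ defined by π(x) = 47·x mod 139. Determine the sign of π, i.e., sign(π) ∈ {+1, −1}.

Start at x=4: 4 → 49 → 79 → 99 → 66 → 44 → 122 → … (one orbit).
Cycle lengths of π_47 on ℤ/139ℤ: [69, 69, 1]; 3 cycles in total.
139 − 3 = 136 transpositions; sign(π) = (−1)^136 = +1.
Via Zolotarev, sign(π_{47}) = (47|139) = +1.

+1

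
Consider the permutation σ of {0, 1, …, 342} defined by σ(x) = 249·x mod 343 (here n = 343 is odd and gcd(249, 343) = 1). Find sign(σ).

+1

Orbit of 130 under x↦249x: [130, 128, 316, 137, 156, 85, 242]… (length divides ord_343(249)).
Decompose π into cycles: lengths [147, 147, 21, 21, 3, 3, 1] (7 cycles, including the fixed point 0).
Σ(ℓ_i−1) = 343−7 = 336; sign = (−1)^336 = +1.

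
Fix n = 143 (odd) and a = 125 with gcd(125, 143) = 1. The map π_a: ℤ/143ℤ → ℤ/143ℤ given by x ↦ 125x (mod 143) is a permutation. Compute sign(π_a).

Trace 31: π^k(31) = [31, 14, 34, 103, 5, 53, 47] for k=0..6.
Cycle type of π: 20×6 + 5×2 + 4×3 + 1; total 12 cycles.
143 − 12 = 131 transpositions; sign(π) = (−1)^131 = -1.
The Jacobi symbol (125|143) = -1 (Zolotarev) agrees.

-1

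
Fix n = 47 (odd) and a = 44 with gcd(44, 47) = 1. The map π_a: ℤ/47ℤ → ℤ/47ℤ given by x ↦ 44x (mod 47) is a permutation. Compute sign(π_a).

Trace 30: π^k(30) = [30, 4, 35, 36, 33, 42, 15] for k=0..6.
The orbit structure of x ↦ 44x mod 47: 2 orbits of sizes [46, 1].
With 2 cycles on 47 points, sign = (−1)^{47−2} = -1.
Zolotarev: (44|47) = -1, matching the cycle-count sign.

-1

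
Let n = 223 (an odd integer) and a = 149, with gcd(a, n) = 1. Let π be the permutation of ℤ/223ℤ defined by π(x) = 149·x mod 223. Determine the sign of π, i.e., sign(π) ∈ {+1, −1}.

Orbit of 218 under x↦149x: [218, 147, 49, 165, 55, 167, 130]… (length divides ord_223(149)).
Cycle lengths of π_149 on ℤ/223ℤ: [222, 1]; 2 cycles in total.
n − c = 223 − 2 = 221; sign = (−1)^221 = -1.

-1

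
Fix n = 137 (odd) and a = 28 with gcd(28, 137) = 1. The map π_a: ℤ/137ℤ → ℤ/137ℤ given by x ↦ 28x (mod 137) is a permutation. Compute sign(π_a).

Start at x=7: 7 → 59 → 8 → 87 → 107 → 119 → 44 → … (one orbit).
Decompose π into cycles: lengths [68, 68, 1] (3 cycles, including the fixed point 0).
With 3 cycles on 137 points, sign = (−1)^{137−3} = +1.

+1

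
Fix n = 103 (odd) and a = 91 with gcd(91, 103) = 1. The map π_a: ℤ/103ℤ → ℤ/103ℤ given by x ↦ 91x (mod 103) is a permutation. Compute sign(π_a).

Start at x=66: 66 → 32 → 28 → 76 → 15 → 26 → 100 → … (one orbit).
Cycle lengths of π_91 on ℤ/103ℤ: [51, 51, 1]; 3 cycles in total.
n − c = 103 − 3 = 100; sign = (−1)^100 = +1.
The Jacobi symbol (91|103) = +1 (Zolotarev) agrees.

+1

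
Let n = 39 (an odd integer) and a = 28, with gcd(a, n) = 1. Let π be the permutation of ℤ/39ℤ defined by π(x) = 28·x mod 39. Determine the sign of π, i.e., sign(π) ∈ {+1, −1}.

Trace 4: π^k(4) = [4, 34, 16, 19, 25, 37, 22] for k=0..6.
Decompose π into cycles: lengths [12, 12, 12, 1, 1, 1] (6 cycles, including the fixed point 0).
39 − 6 = 33 transpositions; sign(π) = (−1)^33 = -1.
Via Zolotarev, sign(π_{28}) = (28|39) = -1.

-1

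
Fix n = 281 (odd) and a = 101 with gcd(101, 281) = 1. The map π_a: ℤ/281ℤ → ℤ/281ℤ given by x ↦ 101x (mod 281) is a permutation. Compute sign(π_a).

Orbit of 58 under x↦101x: [58, 238, 153, 279, 79, 111, 252]… (length divides ord_281(101)).
9 cycles of lengths [35, 35, 35, 35, 35, 35, 35, 35, 1].
n − c = 281 − 9 = 272; sign = (−1)^272 = +1.

+1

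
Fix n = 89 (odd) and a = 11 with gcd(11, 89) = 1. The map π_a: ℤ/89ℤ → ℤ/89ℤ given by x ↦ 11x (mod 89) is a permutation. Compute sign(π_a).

+1

Orbit of 73 under x↦11x: [73, 2, 22, 64, 81, 1, 11]… (length divides ord_89(11)).
Decompose π into cycles: lengths [22, 22, 22, 22, 1] (5 cycles, including the fixed point 0).
89 − 5 = 84 transpositions; sign(π) = (−1)^84 = +1.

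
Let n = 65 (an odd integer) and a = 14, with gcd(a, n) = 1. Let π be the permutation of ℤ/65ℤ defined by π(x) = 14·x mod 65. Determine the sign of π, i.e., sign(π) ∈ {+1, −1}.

+1

Trace 1: π^k(1) = [1, 14] for k=0..1.
39 cycles of lengths [2, 2, 2, 2, 2, 2, 2, 2, 2, 2, 2, 2, 2, 2, 2, 2, 2, 2, 2, 2, 2, 2, 2, 2, 2, 2, 1, 1, 1, 1, 1, 1, 1, 1, 1, 1, 1, 1, 1].
sign(π) = (−1)^{n − #cycles} = (−1)^{65−39} = (−1)^26 = +1.
The Jacobi symbol (14|65) = +1 (Zolotarev) agrees.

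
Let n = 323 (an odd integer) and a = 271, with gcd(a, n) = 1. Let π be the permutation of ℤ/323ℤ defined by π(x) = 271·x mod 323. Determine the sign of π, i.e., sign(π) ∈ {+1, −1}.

+1

Trace 305: π^k(305) = [305, 290, 101, 239, 169, 256, 254] for k=0..6.
27 cycles of lengths [18, 18, 18, 18, 18, 18, 18, 18, 18, 18, 18, 18, 18, 18, 18, 18, 9, 9, 2, 2, 2, 2, 2, 2, 2, 2, 1].
Σ(ℓ_i−1) = 323−27 = 296; sign = (−1)^296 = +1.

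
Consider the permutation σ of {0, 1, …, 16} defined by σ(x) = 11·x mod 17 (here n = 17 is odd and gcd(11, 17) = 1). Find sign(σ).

Start at x=1: 1 → 11 → 2 → 5 → 4 → 10 → 8 → … (one orbit).
Decompose π into cycles: lengths [16, 1] (2 cycles, including the fixed point 0).
Σ(ℓ_i−1) = 17−2 = 15; sign = (−1)^15 = -1.
Check: (11/17) = -1 by Zolotarev.

-1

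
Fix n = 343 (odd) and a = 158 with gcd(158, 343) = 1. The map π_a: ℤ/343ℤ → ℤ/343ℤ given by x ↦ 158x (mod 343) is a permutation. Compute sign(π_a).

Orbit of 102 under x↦158x: [102, 338, 239, 32, 254, 1, 158]… (length divides ord_343(158)).
π_158 has 7 disjoint cycles with lengths [147, 147, 21, 21, 3, 3, 1] on {0,…,342}.
n − c = 343 − 7 = 336; sign = (−1)^336 = +1.
The Jacobi symbol (158|343) = +1 (Zolotarev) agrees.

+1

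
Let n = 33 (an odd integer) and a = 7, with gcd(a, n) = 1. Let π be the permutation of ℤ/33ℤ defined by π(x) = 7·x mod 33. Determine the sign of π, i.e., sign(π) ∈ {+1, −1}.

Orbit of 1 under x↦7x: [1, 7, 16, 13, 25, 10, 4]… (length divides ord_33(7)).
Cycle lengths of π_7 on ℤ/33ℤ: [10, 10, 10, 1, 1, 1]; 6 cycles in total.
sign(π) = (−1)^{n − #cycles} = (−1)^{33−6} = (−1)^27 = -1.
(7|33)_J = -1 (Zolotarev's lemma cross-check).

-1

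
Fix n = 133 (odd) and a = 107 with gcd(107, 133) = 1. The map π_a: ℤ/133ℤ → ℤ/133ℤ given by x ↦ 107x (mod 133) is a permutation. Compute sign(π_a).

Start at x=107: 107 → 11 → 113 → 121 → 46 → 1 → 107 (one orbit).
Decompose π into cycles: lengths [6, 6, 6, 6, 6, 6, 6, 6, 6, 6, 6, 6, 6, 6, 6, 6, 6, 6, 6, 6, 6, 3, 3, 1] (24 cycles, including the fixed point 0).
24 cycles on 133: each ℓ→(−1)^(ℓ−1), product (−1)^109 = -1.
Zolotarev: (107|133) = -1, matching the cycle-count sign.

-1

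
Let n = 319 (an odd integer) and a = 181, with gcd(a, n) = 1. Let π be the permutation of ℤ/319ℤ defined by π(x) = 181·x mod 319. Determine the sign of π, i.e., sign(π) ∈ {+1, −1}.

Start at x=78: 78 → 82 → 168 → 103 → 141 → 1 → 181 → … (one orbit).
Cycle lengths of π_181 on ℤ/319ℤ: [35, 35, 35, 35, 35, 35, 35, 35, 7, 7, 7, 7, 5, 5, 1]; 15 cycles in total.
n − c = 319 − 15 = 304; sign = (−1)^304 = +1.

+1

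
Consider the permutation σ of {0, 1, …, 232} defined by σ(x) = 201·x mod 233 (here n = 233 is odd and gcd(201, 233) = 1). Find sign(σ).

Orbit of 51 under x↦201x: [51, 232, 32, 141, 148, 157, 102]… (length divides ord_233(201)).
The orbit structure of x ↦ 201x mod 233: 5 orbits of sizes [58, 58, 58, 58, 1].
Σ(ℓ_i−1) = 233−5 = 228; sign = (−1)^228 = +1.

+1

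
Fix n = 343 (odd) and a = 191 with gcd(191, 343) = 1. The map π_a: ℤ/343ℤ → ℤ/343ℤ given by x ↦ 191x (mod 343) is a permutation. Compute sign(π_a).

Trace 302: π^k(302) = [302, 58, 102, 274, 198, 88, 1] for k=0..6.
Cycle type of π: 147×2 + 21×2 + 3×2 + 1; total 7 cycles.
7 cycles on 343: each ℓ→(−1)^(ℓ−1), product (−1)^336 = +1.
The Jacobi symbol (191|343) = +1 (Zolotarev) agrees.

+1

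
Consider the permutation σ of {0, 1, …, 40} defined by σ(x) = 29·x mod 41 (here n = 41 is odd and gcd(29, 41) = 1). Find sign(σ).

Orbit of 5 under x↦29x: [5, 22, 23, 11, 32, 26, 16]… (length divides ord_41(29)).
The orbit structure of x ↦ 29x mod 41: 2 orbits of sizes [40, 1].
sign(π) = (−1)^{n − #cycles} = (−1)^{41−2} = (−1)^39 = -1.

-1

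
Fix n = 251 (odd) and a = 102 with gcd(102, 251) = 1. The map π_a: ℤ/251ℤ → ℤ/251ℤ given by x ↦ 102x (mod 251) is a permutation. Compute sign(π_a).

-1

Trace 113: π^k(113) = [113, 231, 219, 250, 149, 138, 20] for k=0..6.
π_102 has 26 disjoint cycles with lengths [10, 10, 10, 10, 10, 10, 10, 10, 10, 10, 10, 10, 10, 10, 10, 10, 10, 10, 10, 10, 10, 10, 10, 10, 10, 1] on {0,…,250}.
n − c = 251 − 26 = 225; sign = (−1)^225 = -1.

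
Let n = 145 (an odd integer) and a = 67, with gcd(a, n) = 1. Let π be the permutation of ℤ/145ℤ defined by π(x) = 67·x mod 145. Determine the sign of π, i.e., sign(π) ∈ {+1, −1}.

Orbit of 13 under x↦67x: [13, 1, 67, 139, 33, 36, 92]… (length divides ord_145(67)).
Cycle type of π: 28×4 + 14×2 + 4 + 1; total 8 cycles.
8 cycles on 145: each ℓ→(−1)^(ℓ−1), product (−1)^137 = -1.

-1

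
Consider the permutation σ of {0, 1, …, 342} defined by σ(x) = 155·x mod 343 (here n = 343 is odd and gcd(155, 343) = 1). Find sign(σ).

Orbit of 183 under x↦155x: [183, 239, 1, 155, 15, 267, 225]… (length divides ord_343(155)).
Decompose π into cycles: lengths [49, 49, 49, 49, 49, 49, 7, 7, 7, 7, 7, 7, 1, 1, 1, 1, 1, 1, 1] (19 cycles, including the fixed point 0).
Σ(ℓ_i−1) = 343−19 = 324; sign = (−1)^324 = +1.
Zolotarev: (155|343) = +1, matching the cycle-count sign.

+1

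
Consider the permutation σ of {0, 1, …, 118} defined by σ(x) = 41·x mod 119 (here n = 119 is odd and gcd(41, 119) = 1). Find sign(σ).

+1

Trace 43: π^k(43) = [43, 97, 50, 27, 36, 48, 64] for k=0..6.
Cycle type of π: 16×7 + 2×3 + 1; total 11 cycles.
Σ(ℓ_i−1) = 119−11 = 108; sign = (−1)^108 = +1.
Via Zolotarev, sign(π_{41}) = (41|119) = +1.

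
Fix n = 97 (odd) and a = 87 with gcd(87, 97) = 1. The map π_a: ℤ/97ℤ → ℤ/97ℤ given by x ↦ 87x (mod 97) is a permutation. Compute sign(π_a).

-1

Orbit of 18 under x↦87x: [18, 14, 54, 42, 65, 29, 1]… (length divides ord_97(87)).
π_87 has 2 disjoint cycles with lengths [96, 1] on {0,…,96}.
sign(π) = (−1)^{n − #cycles} = (−1)^{97−2} = (−1)^95 = -1.
Zolotarev: (87|97) = -1, matching the cycle-count sign.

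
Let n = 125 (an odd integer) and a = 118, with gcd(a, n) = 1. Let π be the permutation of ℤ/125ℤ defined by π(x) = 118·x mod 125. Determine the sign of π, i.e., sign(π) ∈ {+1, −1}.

-1

Start at x=82: 82 → 51 → 18 → 124 → 7 → 76 → 93 → … (one orbit).
12 cycles of lengths [20, 20, 20, 20, 20, 4, 4, 4, 4, 4, 4, 1].
With 12 cycles on 125 points, sign = (−1)^{125−12} = -1.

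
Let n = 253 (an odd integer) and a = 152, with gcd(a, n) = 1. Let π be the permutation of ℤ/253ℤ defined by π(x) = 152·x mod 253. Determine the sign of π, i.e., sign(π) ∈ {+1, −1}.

Orbit of 25 under x↦152x: [25, 5, 1, 152, 81, 168, 236]… (length divides ord_253(152)).
Decompose π into cycles: lengths [110, 110, 22, 5, 5, 1] (6 cycles, including the fixed point 0).
6 cycles on 253: each ℓ→(−1)^(ℓ−1), product (−1)^247 = -1.

-1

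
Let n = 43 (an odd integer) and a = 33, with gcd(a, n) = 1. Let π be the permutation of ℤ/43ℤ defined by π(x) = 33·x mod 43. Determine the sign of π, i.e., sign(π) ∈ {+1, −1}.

Start at x=9: 9 → 39 → 40 → 30 → 1 → 33 → 14 → … (one orbit).
The orbit structure of x ↦ 33x mod 43: 2 orbits of sizes [42, 1].
Σ(ℓ_i−1) = 43−2 = 41; sign = (−1)^41 = -1.
The Jacobi symbol (33|43) = -1 (Zolotarev) agrees.

-1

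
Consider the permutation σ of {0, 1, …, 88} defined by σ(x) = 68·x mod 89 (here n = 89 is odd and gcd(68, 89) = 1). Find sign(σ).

+1

Orbit of 80 under x↦68x: [80, 11, 36, 45, 34, 87, 42]… (length divides ord_89(68)).
The orbit structure of x ↦ 68x mod 89: 3 orbits of sizes [44, 44, 1].
n − c = 89 − 3 = 86; sign = (−1)^86 = +1.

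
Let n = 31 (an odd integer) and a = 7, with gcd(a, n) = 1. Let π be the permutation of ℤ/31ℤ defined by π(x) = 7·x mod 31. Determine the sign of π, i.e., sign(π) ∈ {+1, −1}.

Start at x=1: 1 → 7 → 18 → 2 → 14 → 5 → 4 → … (one orbit).
Cycle type of π: 15×2 + 1; total 3 cycles.
3 cycles on 31: each ℓ→(−1)^(ℓ−1), product (−1)^28 = +1.

+1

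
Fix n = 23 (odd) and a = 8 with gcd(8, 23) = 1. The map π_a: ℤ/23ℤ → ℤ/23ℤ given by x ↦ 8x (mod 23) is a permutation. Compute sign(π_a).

Orbit of 8 under x↦8x: [8, 18, 6, 2, 16, 13, 12]… (length divides ord_23(8)).
Cycle type of π: 11×2 + 1; total 3 cycles.
23 − 3 = 20 transpositions; sign(π) = (−1)^20 = +1.

+1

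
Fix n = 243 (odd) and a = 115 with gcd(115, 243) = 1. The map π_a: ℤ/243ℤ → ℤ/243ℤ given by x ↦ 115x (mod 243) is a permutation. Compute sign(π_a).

+1

Trace 58: π^k(58) = [58, 109, 142, 49, 46, 187, 121] for k=0..6.
π_115 has 11 disjoint cycles with lengths [81, 81, 27, 27, 9, 9, 3, 3, 1, 1, 1] on {0,…,242}.
n − c = 243 − 11 = 232; sign = (−1)^232 = +1.
Check: (115/243) = +1 by Zolotarev.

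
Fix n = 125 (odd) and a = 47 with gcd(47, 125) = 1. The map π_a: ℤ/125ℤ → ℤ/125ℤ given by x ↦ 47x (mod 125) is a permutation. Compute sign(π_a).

Start at x=116: 116 → 77 → 119 → 93 → 121 → 62 → 39 → … (one orbit).
Cycle type of π: 100 + 20 + 4 + 1; total 4 cycles.
4 cycles on 125: each ℓ→(−1)^(ℓ−1), product (−1)^121 = -1.
Check: (47/125) = -1 by Zolotarev.

-1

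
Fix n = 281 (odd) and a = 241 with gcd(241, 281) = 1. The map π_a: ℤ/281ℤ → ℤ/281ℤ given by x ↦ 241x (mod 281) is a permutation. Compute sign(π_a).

+1

Trace 219: π^k(219) = [219, 232, 274, 280, 40, 86, 213] for k=0..6.
π_241 has 15 disjoint cycles with lengths [20, 20, 20, 20, 20, 20, 20, 20, 20, 20, 20, 20, 20, 20, 1] on {0,…,280}.
281 − 15 = 266 transpositions; sign(π) = (−1)^266 = +1.
Via Zolotarev, sign(π_{241}) = (241|281) = +1.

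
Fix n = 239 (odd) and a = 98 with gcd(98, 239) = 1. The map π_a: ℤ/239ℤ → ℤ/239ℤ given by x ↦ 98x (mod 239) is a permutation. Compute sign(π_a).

Orbit of 100 under x↦98x: [100, 1, 98, 44, 10, 24, 201]… (length divides ord_239(98)).
π_98 has 35 disjoint cycles with lengths [7, 7, 7, 7, 7, 7, 7, 7, 7, 7, 7, 7, 7, 7, 7, 7, 7, 7, 7, 7, 7, 7, 7, 7, 7, 7, 7, 7, 7, 7, 7, 7, 7, 7, 1] on {0,…,238}.
With 35 cycles on 239 points, sign = (−1)^{239−35} = +1.
Zolotarev: (98|239) = +1, matching the cycle-count sign.

+1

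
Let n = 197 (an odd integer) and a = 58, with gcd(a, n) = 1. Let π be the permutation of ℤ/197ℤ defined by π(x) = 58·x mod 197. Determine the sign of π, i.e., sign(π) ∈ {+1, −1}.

Trace 13: π^k(13) = [13, 163, 195, 81, 167, 33, 141] for k=0..6.
π_58 has 2 disjoint cycles with lengths [196, 1] on {0,…,196}.
sign(π) = (−1)^{n − #cycles} = (−1)^{197−2} = (−1)^195 = -1.
The Jacobi symbol (58|197) = -1 (Zolotarev) agrees.

-1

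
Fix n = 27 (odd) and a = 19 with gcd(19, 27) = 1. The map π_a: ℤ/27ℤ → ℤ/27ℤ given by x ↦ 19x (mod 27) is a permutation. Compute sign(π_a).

Trace 19: π^k(19) = [19, 10, 1] for k=0..2.
Decompose π into cycles: lengths [3, 3, 3, 3, 3, 3, 1, 1, 1, 1, 1, 1, 1, 1, 1] (15 cycles, including the fixed point 0).
sign(π) = (−1)^{n − #cycles} = (−1)^{27−15} = (−1)^12 = +1.
Zolotarev: (19|27) = +1, matching the cycle-count sign.

+1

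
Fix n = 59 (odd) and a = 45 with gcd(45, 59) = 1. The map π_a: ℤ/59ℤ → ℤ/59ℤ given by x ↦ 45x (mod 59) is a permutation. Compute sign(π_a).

Orbit of 28 under x↦45x: [28, 21, 1, 45, 19, 29, 7]… (length divides ord_59(45)).
Cycle type of π: 29×2 + 1; total 3 cycles.
With 3 cycles on 59 points, sign = (−1)^{59−3} = +1.
The Jacobi symbol (45|59) = +1 (Zolotarev) agrees.

+1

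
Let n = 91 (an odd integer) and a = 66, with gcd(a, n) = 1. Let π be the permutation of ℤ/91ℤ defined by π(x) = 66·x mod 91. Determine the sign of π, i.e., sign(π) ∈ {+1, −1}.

-1

Start at x=40: 40 → 1 → 66 → 79 → 27 → 53 → 40 (one orbit).
π_66 has 26 disjoint cycles with lengths [6, 6, 6, 6, 6, 6, 6, 6, 6, 6, 6, 6, 6, 1, 1, 1, 1, 1, 1, 1, 1, 1, 1, 1, 1, 1] on {0,…,90}.
91 − 26 = 65 transpositions; sign(π) = (−1)^65 = -1.
Zolotarev: (66|91) = -1, matching the cycle-count sign.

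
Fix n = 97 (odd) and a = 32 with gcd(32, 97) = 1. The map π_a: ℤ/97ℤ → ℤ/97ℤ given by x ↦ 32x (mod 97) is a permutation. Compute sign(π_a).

+1

Orbit of 50 under x↦32x: [50, 48, 81, 70, 9, 94, 1]… (length divides ord_97(32)).
Decompose π into cycles: lengths [48, 48, 1] (3 cycles, including the fixed point 0).
3 cycles on 97: each ℓ→(−1)^(ℓ−1), product (−1)^94 = +1.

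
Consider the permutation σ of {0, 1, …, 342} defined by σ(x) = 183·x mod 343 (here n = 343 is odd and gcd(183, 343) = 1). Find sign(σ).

Start at x=316: 316 → 204 → 288 → 225 → 15 → 1 → 183 → … (one orbit).
Cycle lengths of π_183 on ℤ/343ℤ: [49, 49, 49, 49, 49, 49, 7, 7, 7, 7, 7, 7, 1, 1, 1, 1, 1, 1, 1]; 19 cycles in total.
n − c = 343 − 19 = 324; sign = (−1)^324 = +1.
Zolotarev: (183|343) = +1, matching the cycle-count sign.

+1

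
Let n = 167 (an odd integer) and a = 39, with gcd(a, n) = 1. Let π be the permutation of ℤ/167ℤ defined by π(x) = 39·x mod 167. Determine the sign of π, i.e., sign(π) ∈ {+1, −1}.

-1

Trace 72: π^k(72) = [72, 136, 127, 110, 115, 143, 66] for k=0..6.
Cycle type of π: 166 + 1; total 2 cycles.
2 cycles on 167: each ℓ→(−1)^(ℓ−1), product (−1)^165 = -1.
Zolotarev: (39|167) = -1, matching the cycle-count sign.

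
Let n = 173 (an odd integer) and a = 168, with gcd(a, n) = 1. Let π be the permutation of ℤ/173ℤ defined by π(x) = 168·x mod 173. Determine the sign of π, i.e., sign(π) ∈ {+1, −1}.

Orbit of 7 under x↦168x: [7, 138, 2, 163, 50, 96, 39]… (length divides ord_173(168)).
2 cycles of lengths [172, 1].
2 cycles on 173: each ℓ→(−1)^(ℓ−1), product (−1)^171 = -1.
Check: (168/173) = -1 by Zolotarev.

-1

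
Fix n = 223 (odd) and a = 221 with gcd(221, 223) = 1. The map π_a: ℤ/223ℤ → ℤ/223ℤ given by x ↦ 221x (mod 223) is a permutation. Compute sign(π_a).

-1

Trace 182: π^k(182) = [182, 82, 59, 105, 13, 197, 52] for k=0..6.
Cycle type of π: 74×3 + 1; total 4 cycles.
223 − 4 = 219 transpositions; sign(π) = (−1)^219 = -1.
(221|223)_J = -1 (Zolotarev's lemma cross-check).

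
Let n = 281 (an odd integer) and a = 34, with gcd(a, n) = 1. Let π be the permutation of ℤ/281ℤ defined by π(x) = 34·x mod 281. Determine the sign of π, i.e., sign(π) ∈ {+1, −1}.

+1

Start at x=28: 28 → 109 → 53 → 116 → 10 → 59 → 39 → … (one orbit).
Decompose π into cycles: lengths [28, 28, 28, 28, 28, 28, 28, 28, 28, 28, 1] (11 cycles, including the fixed point 0).
sign(π) = (−1)^{n − #cycles} = (−1)^{281−11} = (−1)^270 = +1.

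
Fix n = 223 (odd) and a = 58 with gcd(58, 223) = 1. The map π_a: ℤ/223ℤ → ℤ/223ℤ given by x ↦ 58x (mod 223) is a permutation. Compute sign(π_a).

Start at x=68: 68 → 153 → 177 → 8 → 18 → 152 → 119 → … (one orbit).
Cycle type of π: 111×2 + 1; total 3 cycles.
n − c = 223 − 3 = 220; sign = (−1)^220 = +1.

+1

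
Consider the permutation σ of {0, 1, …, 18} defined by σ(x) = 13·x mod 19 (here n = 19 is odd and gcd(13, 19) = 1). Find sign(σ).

Start at x=3: 3 → 1 → 13 → 17 → 12 → 4 → 14 → … (one orbit).
2 cycles of lengths [18, 1].
With 2 cycles on 19 points, sign = (−1)^{19−2} = -1.
Check: (13/19) = -1 by Zolotarev.

-1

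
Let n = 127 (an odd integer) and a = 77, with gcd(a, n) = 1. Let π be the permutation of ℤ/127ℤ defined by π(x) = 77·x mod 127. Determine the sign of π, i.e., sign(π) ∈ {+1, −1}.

-1

Start at x=1: 1 → 77 → 87 → 95 → 76 → 10 → 8 → … (one orbit).
4 cycles of lengths [42, 42, 42, 1].
127 − 4 = 123 transpositions; sign(π) = (−1)^123 = -1.
Check: (77/127) = -1 by Zolotarev.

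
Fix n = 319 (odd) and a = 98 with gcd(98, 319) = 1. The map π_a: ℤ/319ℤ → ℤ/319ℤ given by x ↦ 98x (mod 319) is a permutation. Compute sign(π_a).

Trace 78: π^k(78) = [78, 307, 100, 230, 210, 164, 122] for k=0..6.
17 cycles of lengths [28, 28, 28, 28, 28, 28, 28, 28, 28, 28, 28, 2, 2, 2, 2, 2, 1].
sign(π) = (−1)^{n − #cycles} = (−1)^{319−17} = (−1)^302 = +1.
Check: (98/319) = +1 by Zolotarev.

+1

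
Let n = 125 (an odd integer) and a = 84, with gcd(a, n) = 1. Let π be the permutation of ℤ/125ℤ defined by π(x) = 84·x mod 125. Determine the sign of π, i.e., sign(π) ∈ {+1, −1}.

Orbit of 34 under x↦84x: [34, 106, 29, 61, 124, 41, 69]… (length divides ord_125(84)).
The orbit structure of x ↦ 84x mod 125: 7 orbits of sizes [50, 50, 10, 10, 2, 2, 1].
sign(π) = (−1)^{n − #cycles} = (−1)^{125−7} = (−1)^118 = +1.
Via Zolotarev, sign(π_{84}) = (84|125) = +1.

+1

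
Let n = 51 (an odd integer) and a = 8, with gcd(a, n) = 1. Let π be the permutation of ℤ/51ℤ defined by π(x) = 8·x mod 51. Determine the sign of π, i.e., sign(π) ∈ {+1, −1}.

-1

Trace 1: π^k(1) = [1, 8, 13, 2, 16, 26, 4] for k=0..6.
Decompose π into cycles: lengths [8, 8, 8, 8, 8, 8, 2, 1] (8 cycles, including the fixed point 0).
Σ(ℓ_i−1) = 51−8 = 43; sign = (−1)^43 = -1.
Via Zolotarev, sign(π_{8}) = (8|51) = -1.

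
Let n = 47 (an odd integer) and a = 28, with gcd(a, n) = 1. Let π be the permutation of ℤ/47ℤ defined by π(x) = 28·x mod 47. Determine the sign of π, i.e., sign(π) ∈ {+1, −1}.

+1

Orbit of 1 under x↦28x: [1, 28, 32, 3, 37, 2, 9]… (length divides ord_47(28)).
Cycle lengths of π_28 on ℤ/47ℤ: [23, 23, 1]; 3 cycles in total.
sign(π) = (−1)^{n − #cycles} = (−1)^{47−3} = (−1)^44 = +1.
(28|47)_J = +1 (Zolotarev's lemma cross-check).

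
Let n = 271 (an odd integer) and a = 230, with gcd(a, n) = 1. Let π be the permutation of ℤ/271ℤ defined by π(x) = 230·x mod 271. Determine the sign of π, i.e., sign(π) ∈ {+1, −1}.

Start at x=236: 236 → 80 → 243 → 64 → 86 → 268 → 123 → … (one orbit).
4 cycles of lengths [90, 90, 90, 1].
n − c = 271 − 4 = 267; sign = (−1)^267 = -1.
The Jacobi symbol (230|271) = -1 (Zolotarev) agrees.

-1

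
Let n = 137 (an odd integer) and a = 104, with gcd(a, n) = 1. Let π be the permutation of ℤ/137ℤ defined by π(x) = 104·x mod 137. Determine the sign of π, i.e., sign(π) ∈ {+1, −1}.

-1

Orbit of 92 under x↦104x: [92, 115, 41, 17, 124, 18, 91]… (length divides ord_137(104)).
Decompose π into cycles: lengths [136, 1] (2 cycles, including the fixed point 0).
With 2 cycles on 137 points, sign = (−1)^{137−2} = -1.
The Jacobi symbol (104|137) = -1 (Zolotarev) agrees.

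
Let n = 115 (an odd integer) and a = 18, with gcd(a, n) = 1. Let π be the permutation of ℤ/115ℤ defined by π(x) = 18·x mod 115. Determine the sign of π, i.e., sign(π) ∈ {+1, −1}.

-1

Start at x=54: 54 → 52 → 16 → 58 → 9 → 47 → 41 → … (one orbit).
Decompose π into cycles: lengths [44, 44, 11, 11, 4, 1] (6 cycles, including the fixed point 0).
With 6 cycles on 115 points, sign = (−1)^{115−6} = -1.
Via Zolotarev, sign(π_{18}) = (18|115) = -1.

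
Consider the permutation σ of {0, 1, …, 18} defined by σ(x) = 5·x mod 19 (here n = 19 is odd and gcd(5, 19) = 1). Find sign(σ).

Start at x=9: 9 → 7 → 16 → 4 → 1 → 5 → 6 → … (one orbit).
π_5 has 3 disjoint cycles with lengths [9, 9, 1] on {0,…,18}.
Σ(ℓ_i−1) = 19−3 = 16; sign = (−1)^16 = +1.

+1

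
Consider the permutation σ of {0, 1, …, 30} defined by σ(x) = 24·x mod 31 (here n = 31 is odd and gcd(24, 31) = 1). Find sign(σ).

Start at x=2: 2 → 17 → 5 → 27 → 28 → 21 → 8 → … (one orbit).
Cycle type of π: 30 + 1; total 2 cycles.
With 2 cycles on 31 points, sign = (−1)^{31−2} = -1.
Check: (24/31) = -1 by Zolotarev.

-1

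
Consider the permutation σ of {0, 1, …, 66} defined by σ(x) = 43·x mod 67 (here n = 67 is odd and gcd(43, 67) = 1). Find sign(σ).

Orbit of 40 under x↦43x: [40, 45, 59, 58, 15, 42, 64]… (length divides ord_67(43)).
Cycle lengths of π_43 on ℤ/67ℤ: [22, 22, 22, 1]; 4 cycles in total.
Σ(ℓ_i−1) = 67−4 = 63; sign = (−1)^63 = -1.
(43|67)_J = -1 (Zolotarev's lemma cross-check).

-1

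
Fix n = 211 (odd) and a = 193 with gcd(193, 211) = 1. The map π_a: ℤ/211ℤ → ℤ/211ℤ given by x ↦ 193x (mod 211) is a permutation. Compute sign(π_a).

+1

Start at x=199: 199 → 5 → 121 → 143 → 169 → 123 → 107 → … (one orbit).
7 cycles of lengths [35, 35, 35, 35, 35, 35, 1].
n − c = 211 − 7 = 204; sign = (−1)^204 = +1.
(193|211)_J = +1 (Zolotarev's lemma cross-check).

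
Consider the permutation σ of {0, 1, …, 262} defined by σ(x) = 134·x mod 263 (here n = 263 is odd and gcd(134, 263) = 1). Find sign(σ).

Trace 206: π^k(206) = [206, 252, 104, 260, 124, 47, 249] for k=0..6.
Decompose π into cycles: lengths [262, 1] (2 cycles, including the fixed point 0).
2 cycles on 263: each ℓ→(−1)^(ℓ−1), product (−1)^261 = -1.

-1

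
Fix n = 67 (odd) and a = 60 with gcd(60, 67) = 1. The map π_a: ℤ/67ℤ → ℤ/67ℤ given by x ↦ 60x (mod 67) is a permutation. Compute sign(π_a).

+1

Trace 62: π^k(62) = [62, 35, 23, 40, 55, 17, 15] for k=0..6.
Decompose π into cycles: lengths [33, 33, 1] (3 cycles, including the fixed point 0).
n − c = 67 − 3 = 64; sign = (−1)^64 = +1.
The Jacobi symbol (60|67) = +1 (Zolotarev) agrees.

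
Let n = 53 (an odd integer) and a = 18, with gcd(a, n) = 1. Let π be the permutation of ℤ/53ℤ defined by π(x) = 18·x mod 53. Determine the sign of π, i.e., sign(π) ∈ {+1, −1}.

-1

Start at x=5: 5 → 37 → 30 → 10 → 21 → 7 → 20 → … (one orbit).
Cycle lengths of π_18 on ℤ/53ℤ: [52, 1]; 2 cycles in total.
53 − 2 = 51 transpositions; sign(π) = (−1)^51 = -1.
Zolotarev: (18|53) = -1, matching the cycle-count sign.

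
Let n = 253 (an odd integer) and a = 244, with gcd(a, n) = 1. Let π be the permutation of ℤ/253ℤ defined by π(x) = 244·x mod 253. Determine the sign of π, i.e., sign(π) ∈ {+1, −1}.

Start at x=163: 163 → 51 → 47 → 83 → 12 → 145 → 213 → … (one orbit).
π_244 has 5 disjoint cycles with lengths [110, 110, 22, 10, 1] on {0,…,252}.
sign(π) = (−1)^{n − #cycles} = (−1)^{253−5} = (−1)^248 = +1.
Check: (244/253) = +1 by Zolotarev.

+1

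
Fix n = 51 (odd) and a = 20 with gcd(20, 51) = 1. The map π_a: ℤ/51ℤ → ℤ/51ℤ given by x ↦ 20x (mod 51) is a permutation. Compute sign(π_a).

+1

Orbit of 25 under x↦20x: [25, 41, 4, 29, 19, 23, 1]… (length divides ord_51(20)).
Cycle lengths of π_20 on ℤ/51ℤ: [16, 16, 16, 2, 1]; 5 cycles in total.
n − c = 51 − 5 = 46; sign = (−1)^46 = +1.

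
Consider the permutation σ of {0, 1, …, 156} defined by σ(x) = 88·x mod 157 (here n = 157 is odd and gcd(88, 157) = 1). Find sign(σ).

Orbit of 87 under x↦88x: [87, 120, 41, 154, 50, 4, 38]… (length divides ord_157(88)).
π_88 has 2 disjoint cycles with lengths [156, 1] on {0,…,156}.
n − c = 157 − 2 = 155; sign = (−1)^155 = -1.
Check: (88/157) = -1 by Zolotarev.

-1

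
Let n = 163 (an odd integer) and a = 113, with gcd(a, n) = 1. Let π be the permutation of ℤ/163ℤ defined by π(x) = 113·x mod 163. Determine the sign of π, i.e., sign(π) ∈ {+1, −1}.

+1

Trace 21: π^k(21) = [21, 91, 14, 115, 118, 131, 133] for k=0..6.
The orbit structure of x ↦ 113x mod 163: 3 orbits of sizes [81, 81, 1].
163 − 3 = 160 transpositions; sign(π) = (−1)^160 = +1.
Check: (113/163) = +1 by Zolotarev.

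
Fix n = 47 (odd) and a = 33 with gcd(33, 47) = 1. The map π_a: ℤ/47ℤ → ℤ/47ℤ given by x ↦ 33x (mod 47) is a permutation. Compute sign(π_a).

Orbit of 34 under x↦33x: [34, 41, 37, 46, 14, 39, 18]… (length divides ord_47(33)).
Decompose π into cycles: lengths [46, 1] (2 cycles, including the fixed point 0).
With 2 cycles on 47 points, sign = (−1)^{47−2} = -1.
Zolotarev: (33|47) = -1, matching the cycle-count sign.

-1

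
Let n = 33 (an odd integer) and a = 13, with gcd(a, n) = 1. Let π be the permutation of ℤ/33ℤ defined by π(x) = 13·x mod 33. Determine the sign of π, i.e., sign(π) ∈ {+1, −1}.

Orbit of 4 under x↦13x: [4, 19, 16, 10, 31, 7, 25]… (length divides ord_33(13)).
Cycle type of π: 10×3 + 1×3; total 6 cycles.
6 cycles on 33: each ℓ→(−1)^(ℓ−1), product (−1)^27 = -1.

-1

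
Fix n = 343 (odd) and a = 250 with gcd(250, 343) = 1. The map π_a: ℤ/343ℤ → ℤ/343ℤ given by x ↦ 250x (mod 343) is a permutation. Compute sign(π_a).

Trace 17: π^k(17) = [17, 134, 229, 312, 139, 107, 339] for k=0..6.
4 cycles of lengths [294, 42, 6, 1].
sign(π) = (−1)^{n − #cycles} = (−1)^{343−4} = (−1)^339 = -1.

-1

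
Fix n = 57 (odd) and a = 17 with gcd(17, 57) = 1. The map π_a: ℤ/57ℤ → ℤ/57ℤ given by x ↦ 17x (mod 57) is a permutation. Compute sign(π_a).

-1

Orbit of 28 under x↦17x: [28, 20, 55, 23, 49, 35, 25]… (length divides ord_57(17)).
Decompose π into cycles: lengths [18, 18, 9, 9, 2, 1] (6 cycles, including the fixed point 0).
sign(π) = (−1)^{n − #cycles} = (−1)^{57−6} = (−1)^51 = -1.
(17|57)_J = -1 (Zolotarev's lemma cross-check).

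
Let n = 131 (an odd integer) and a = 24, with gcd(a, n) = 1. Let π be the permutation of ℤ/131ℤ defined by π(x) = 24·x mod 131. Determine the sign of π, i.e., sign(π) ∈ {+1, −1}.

-1

Orbit of 45 under x↦24x: [45, 32, 113, 92, 112, 68, 60]… (length divides ord_131(24)).
Cycle type of π: 26×5 + 1; total 6 cycles.
6 cycles on 131: each ℓ→(−1)^(ℓ−1), product (−1)^125 = -1.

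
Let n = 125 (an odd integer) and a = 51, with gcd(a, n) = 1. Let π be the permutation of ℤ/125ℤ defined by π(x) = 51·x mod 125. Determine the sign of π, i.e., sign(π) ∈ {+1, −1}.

Orbit of 1 under x↦51x: [1, 51, 101, 26, 76]… (length divides ord_125(51)).
Decompose π into cycles: lengths [5, 5, 5, 5, 5, 5, 5, 5, 5, 5, 5, 5, 5, 5, 5, 5, 5, 5, 5, 5, 1, 1, 1, 1, 1, 1, 1, 1, 1, 1, 1, 1, 1, 1, 1, 1, 1, 1, 1, 1, 1, 1, 1, 1, 1] (45 cycles, including the fixed point 0).
45 cycles on 125: each ℓ→(−1)^(ℓ−1), product (−1)^80 = +1.
Zolotarev: (51|125) = +1, matching the cycle-count sign.

+1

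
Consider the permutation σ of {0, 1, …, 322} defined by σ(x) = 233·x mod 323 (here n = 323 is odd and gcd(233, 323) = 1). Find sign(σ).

-1

Start at x=64: 64 → 54 → 308 → 58 → 271 → 158 → 315 → … (one orbit).
π_233 has 6 disjoint cycles with lengths [144, 144, 16, 9, 9, 1] on {0,…,322}.
With 6 cycles on 323 points, sign = (−1)^{323−6} = -1.
Check: (233/323) = -1 by Zolotarev.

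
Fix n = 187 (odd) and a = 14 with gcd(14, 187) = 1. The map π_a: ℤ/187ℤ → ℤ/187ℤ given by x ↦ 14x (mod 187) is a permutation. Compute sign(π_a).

Orbit of 53 under x↦14x: [53, 181, 103, 133, 179, 75, 115]… (length divides ord_187(14)).
The orbit structure of x ↦ 14x mod 187: 6 orbits of sizes [80, 80, 16, 5, 5, 1].
sign(π) = (−1)^{n − #cycles} = (−1)^{187−6} = (−1)^181 = -1.
(14|187)_J = -1 (Zolotarev's lemma cross-check).

-1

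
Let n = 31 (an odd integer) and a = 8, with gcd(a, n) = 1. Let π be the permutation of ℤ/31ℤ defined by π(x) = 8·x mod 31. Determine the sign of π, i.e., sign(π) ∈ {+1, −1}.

Trace 4: π^k(4) = [4, 1, 8, 2, 16] for k=0..4.
The orbit structure of x ↦ 8x mod 31: 7 orbits of sizes [5, 5, 5, 5, 5, 5, 1].
sign(π) = (−1)^{n − #cycles} = (−1)^{31−7} = (−1)^24 = +1.

+1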